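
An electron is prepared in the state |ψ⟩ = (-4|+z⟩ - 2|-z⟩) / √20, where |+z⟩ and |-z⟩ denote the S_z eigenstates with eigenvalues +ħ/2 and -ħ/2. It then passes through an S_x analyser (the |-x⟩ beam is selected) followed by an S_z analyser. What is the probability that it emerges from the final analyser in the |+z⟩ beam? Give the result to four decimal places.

0.0500

First analyser (S_x): P(|-x⟩) = |⟨-x|ψ⟩|² = 4/40.
After stage 1 the state is |-x⟩; P(|+z⟩) = |⟨+z|-x⟩|² = 1/2.
Joint probability = 4/40 × 1/2 = 0.0500.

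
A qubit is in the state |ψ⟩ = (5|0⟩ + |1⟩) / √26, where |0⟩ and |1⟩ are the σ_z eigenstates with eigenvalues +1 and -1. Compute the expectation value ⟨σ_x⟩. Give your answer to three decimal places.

0.385

⟨σ_x⟩ = 2 Re(a* b)/(|a|²+|b|²) with a = 5, b = 1.
a* b = 5, so ⟨σ_x⟩ = 10/26.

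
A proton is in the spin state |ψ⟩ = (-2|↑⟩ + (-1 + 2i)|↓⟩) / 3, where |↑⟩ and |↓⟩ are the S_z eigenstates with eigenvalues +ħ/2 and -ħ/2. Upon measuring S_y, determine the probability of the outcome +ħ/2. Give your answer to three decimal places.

0.056

|+y⟩ = (|↑⟩ + i|↓⟩)/√2, so ⟨+y|ψ⟩ = (i) / (√2·3).
P = |i|² / 18 = 1/18.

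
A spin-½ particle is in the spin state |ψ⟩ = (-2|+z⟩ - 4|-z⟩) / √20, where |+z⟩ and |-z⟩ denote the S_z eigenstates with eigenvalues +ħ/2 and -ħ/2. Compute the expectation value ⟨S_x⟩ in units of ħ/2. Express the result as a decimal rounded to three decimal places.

0.800

⟨σ_x⟩ = 2 Re(a* b)/(|a|²+|b|²) with a = -2, b = -4.
a* b = 8, so ⟨σ_x⟩ = 16/20.
⟨S_x⟩ = (ħ/2)·⟨σ_x⟩.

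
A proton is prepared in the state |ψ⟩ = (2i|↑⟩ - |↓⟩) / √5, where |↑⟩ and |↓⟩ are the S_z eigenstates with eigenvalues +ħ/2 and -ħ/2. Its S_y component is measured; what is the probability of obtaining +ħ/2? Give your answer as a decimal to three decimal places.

0.900

|+y⟩ = (|↑⟩ + i|↓⟩)/√2, so ⟨+y|ψ⟩ = (3i) / (√2·√5).
P = |3i|² / 10 = 9/10.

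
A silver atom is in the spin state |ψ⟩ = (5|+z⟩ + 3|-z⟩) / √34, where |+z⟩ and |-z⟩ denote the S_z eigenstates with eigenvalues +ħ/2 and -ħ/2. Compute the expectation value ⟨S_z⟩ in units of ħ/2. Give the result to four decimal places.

0.4706

⟨σ_z⟩ = |a|² - |b|² divided by |a|²+|b|², with a, b the |+z⟩, |-z⟩ amplitudes.
= (25 - 9)/34 = 16/34.
⟨S_z⟩ = (ħ/2)·⟨σ_z⟩.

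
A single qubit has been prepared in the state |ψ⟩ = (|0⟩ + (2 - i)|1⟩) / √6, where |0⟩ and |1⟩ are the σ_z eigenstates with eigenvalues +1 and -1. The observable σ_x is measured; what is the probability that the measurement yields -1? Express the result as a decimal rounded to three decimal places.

|-x⟩ = (|0⟩ - |1⟩)/√2, so ⟨-x|ψ⟩ = (-1 + i) / (√2·√6).
P = |-1 + i|² / 12 = 2/12.

0.167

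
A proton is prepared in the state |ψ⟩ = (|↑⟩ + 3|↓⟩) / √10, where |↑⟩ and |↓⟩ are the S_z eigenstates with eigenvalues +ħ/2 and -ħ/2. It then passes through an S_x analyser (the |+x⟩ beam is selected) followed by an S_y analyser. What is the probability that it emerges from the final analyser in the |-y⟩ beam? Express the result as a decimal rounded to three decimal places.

First analyser (S_x): P(|+x⟩) = |⟨+x|ψ⟩|² = 16/20.
After stage 1 the state is |+x⟩; P(|-y⟩) = |⟨-y|+x⟩|² = 1/2.
Joint probability = 16/20 × 1/2 = 0.400.

0.400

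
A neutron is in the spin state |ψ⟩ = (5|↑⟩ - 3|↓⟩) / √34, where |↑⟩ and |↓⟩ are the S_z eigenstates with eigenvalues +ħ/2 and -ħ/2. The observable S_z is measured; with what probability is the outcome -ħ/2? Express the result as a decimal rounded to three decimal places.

The -ħ/2 outcome corresponds to |↓⟩. Its amplitude in |ψ⟩ is -3/√34.
P = |-3|² / 34 = 9/34.

0.265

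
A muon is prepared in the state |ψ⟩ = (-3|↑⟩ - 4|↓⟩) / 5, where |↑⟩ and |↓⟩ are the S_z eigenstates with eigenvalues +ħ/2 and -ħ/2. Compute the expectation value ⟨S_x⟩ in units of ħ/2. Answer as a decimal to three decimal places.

⟨σ_x⟩ = 2 Re(a* b)/(|a|²+|b|²) with a = -3, b = -4.
a* b = 12, so ⟨σ_x⟩ = 24/25.
⟨S_x⟩ = (ħ/2)·⟨σ_x⟩.

0.960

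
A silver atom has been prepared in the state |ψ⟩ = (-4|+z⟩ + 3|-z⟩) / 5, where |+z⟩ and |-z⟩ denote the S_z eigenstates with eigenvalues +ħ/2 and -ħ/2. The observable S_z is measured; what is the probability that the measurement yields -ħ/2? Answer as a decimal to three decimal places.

The -ħ/2 outcome corresponds to |-z⟩. Its amplitude in |ψ⟩ is 3/5.
P = |3|² / 25 = 9/25.

0.360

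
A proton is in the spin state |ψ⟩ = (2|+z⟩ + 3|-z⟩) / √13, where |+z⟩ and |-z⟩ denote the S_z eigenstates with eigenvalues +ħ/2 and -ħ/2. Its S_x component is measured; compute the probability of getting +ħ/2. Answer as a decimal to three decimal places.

|+x⟩ = (|+z⟩ + |-z⟩)/√2, so ⟨+x|ψ⟩ = (5) / (√2·√13).
P = |5|² / 26 = 25/26.

0.962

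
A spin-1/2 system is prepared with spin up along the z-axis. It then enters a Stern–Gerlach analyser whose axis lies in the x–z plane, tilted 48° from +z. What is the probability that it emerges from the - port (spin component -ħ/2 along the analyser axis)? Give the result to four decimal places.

For spin-½, the probability of finding spin-up along an axis at angle θ to the initial spin direction is cos²(θ/2); spin-down is sin²(θ/2).
θ = 48°, so P = sin²(24°) ≈ 0.1654.

0.1654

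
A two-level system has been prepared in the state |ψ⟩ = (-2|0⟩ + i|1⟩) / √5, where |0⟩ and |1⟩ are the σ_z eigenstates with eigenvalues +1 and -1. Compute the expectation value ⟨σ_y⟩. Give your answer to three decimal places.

-0.800

⟨σ_y⟩ = 2 Im(a* b)/(|a|²+|b|²) with a = -2, b = i.
a* b = -2i, so ⟨σ_y⟩ = -4/5.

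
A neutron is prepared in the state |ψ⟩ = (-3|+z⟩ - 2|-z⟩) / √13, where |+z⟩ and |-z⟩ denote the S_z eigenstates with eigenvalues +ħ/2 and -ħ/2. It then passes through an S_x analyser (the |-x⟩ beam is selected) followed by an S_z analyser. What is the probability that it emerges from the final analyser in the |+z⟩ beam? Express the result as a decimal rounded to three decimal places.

0.019

First analyser (S_x): P(|-x⟩) = |⟨-x|ψ⟩|² = 1/26.
After stage 1 the state is |-x⟩; P(|+z⟩) = |⟨+z|-x⟩|² = 1/2.
Joint probability = 1/26 × 1/2 = 0.019.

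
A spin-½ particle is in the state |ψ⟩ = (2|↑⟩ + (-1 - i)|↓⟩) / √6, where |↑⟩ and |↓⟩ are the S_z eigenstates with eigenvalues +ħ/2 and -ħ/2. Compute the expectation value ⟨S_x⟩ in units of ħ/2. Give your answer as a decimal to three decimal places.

⟨σ_x⟩ = 2 Re(a* b)/(|a|²+|b|²) with a = 2, b = (-1 - i).
a* b = (-2 - 2i), so ⟨σ_x⟩ = -4/6.
⟨S_x⟩ = (ħ/2)·⟨σ_x⟩.

-0.667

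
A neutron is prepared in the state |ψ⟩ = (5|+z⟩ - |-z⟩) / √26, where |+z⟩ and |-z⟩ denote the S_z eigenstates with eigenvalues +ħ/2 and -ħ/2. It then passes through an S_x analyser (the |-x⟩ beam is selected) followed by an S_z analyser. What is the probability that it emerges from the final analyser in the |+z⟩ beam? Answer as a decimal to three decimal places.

0.346

First analyser (S_x): P(|-x⟩) = |⟨-x|ψ⟩|² = 36/52.
After stage 1 the state is |-x⟩; P(|+z⟩) = |⟨+z|-x⟩|² = 1/2.
Joint probability = 36/52 × 1/2 = 0.346.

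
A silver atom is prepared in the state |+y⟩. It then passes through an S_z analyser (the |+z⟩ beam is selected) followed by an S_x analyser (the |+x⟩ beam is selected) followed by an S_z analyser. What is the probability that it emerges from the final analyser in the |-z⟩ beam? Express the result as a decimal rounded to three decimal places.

First analyser (S_z): from |+y⟩, P(|+z⟩) = 1/2.
After stage 1 the state is |+z⟩; P(|+x⟩) = |⟨+x|+z⟩|² = 1/2.
After stage 2 the state is |+x⟩; P(|-z⟩) = |⟨-z|+x⟩|² = 1/2.
Joint probability = 1/2 × 1/2 × 1/2 = 0.125.

0.125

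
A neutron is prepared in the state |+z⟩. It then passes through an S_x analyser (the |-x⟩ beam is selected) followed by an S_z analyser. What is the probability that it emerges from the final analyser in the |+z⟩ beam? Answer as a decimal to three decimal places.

0.250

First analyser (S_x): from |+z⟩, P(|-x⟩) = 1/2.
After stage 1 the state is |-x⟩; P(|+z⟩) = |⟨+z|-x⟩|² = 1/2.
Joint probability = 1/2 × 1/2 = 0.250.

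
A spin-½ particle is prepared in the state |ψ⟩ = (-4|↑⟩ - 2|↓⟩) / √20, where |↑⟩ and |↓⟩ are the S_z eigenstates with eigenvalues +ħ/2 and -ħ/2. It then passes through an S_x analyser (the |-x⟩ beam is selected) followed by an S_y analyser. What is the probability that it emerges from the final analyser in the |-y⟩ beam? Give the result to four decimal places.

First analyser (S_x): P(|-x⟩) = |⟨-x|ψ⟩|² = 4/40.
After stage 1 the state is |-x⟩; P(|-y⟩) = |⟨-y|-x⟩|² = 1/2.
Joint probability = 4/40 × 1/2 = 0.0500.

0.0500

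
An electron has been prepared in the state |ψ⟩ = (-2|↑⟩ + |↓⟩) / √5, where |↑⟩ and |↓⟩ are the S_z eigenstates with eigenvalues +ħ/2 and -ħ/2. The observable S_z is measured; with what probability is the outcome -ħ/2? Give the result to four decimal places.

0.2000

The -ħ/2 outcome corresponds to |↓⟩. Its amplitude in |ψ⟩ is 1/√5.
P = |1|² / 5 = 1/5.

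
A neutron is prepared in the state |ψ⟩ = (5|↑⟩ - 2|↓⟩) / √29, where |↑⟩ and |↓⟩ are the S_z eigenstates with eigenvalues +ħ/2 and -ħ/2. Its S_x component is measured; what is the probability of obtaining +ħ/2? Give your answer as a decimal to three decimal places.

0.155

|+x⟩ = (|↑⟩ + |↓⟩)/√2, so ⟨+x|ψ⟩ = (3) / (√2·√29).
P = |3|² / 58 = 9/58.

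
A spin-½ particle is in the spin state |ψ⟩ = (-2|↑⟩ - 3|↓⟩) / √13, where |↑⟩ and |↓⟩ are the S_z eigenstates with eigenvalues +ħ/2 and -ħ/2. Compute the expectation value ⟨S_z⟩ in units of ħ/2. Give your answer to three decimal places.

⟨σ_z⟩ = |a|² - |b|² divided by |a|²+|b|², with a, b the |↑⟩, |↓⟩ amplitudes.
= (4 - 9)/13 = -5/13.
⟨S_z⟩ = (ħ/2)·⟨σ_z⟩.

-0.385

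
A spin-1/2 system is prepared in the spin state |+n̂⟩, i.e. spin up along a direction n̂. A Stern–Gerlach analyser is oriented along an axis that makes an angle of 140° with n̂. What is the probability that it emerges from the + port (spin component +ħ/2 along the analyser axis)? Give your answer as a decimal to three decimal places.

0.117

For spin-½, the probability of finding spin-up along an axis at angle θ to the initial spin direction is cos²(θ/2); spin-down is sin²(θ/2).
θ = 140°, so P = cos²(70°) ≈ 0.117.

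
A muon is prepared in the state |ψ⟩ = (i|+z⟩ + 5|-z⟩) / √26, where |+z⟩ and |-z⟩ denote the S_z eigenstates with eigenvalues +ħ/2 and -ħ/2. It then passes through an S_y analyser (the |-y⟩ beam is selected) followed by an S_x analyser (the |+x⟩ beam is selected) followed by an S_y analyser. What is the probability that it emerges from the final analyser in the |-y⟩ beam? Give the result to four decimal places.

First analyser (S_y): P(|-y⟩) = |⟨-y|ψ⟩|² = 36/52.
After stage 1 the state is |-y⟩; P(|+x⟩) = |⟨+x|-y⟩|² = 1/2.
After stage 2 the state is |+x⟩; P(|-y⟩) = |⟨-y|+x⟩|² = 1/2.
Joint probability = 36/52 × 1/2 × 1/2 = 0.1731.

0.1731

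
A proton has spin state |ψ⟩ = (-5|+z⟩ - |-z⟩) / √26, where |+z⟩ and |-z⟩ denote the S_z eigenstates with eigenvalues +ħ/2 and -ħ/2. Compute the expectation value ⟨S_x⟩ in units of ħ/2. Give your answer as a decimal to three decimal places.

0.385

⟨σ_x⟩ = 2 Re(a* b)/(|a|²+|b|²) with a = -5, b = -1.
a* b = 5, so ⟨σ_x⟩ = 10/26.
⟨S_x⟩ = (ħ/2)·⟨σ_x⟩.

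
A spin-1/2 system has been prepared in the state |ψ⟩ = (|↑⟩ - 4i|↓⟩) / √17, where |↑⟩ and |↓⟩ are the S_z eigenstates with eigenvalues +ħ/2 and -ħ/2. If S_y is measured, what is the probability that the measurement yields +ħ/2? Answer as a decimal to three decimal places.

|+y⟩ = (|↑⟩ + i|↓⟩)/√2, so ⟨+y|ψ⟩ = (-3) / (√2·√17).
P = |-3|² / 34 = 9/34.

0.265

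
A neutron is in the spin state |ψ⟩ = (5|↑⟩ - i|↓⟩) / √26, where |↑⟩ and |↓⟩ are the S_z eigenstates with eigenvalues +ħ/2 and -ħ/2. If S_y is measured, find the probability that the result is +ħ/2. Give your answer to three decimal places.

0.308

|+y⟩ = (|↑⟩ + i|↓⟩)/√2, so ⟨+y|ψ⟩ = (4) / (√2·√26).
P = |4|² / 52 = 16/52.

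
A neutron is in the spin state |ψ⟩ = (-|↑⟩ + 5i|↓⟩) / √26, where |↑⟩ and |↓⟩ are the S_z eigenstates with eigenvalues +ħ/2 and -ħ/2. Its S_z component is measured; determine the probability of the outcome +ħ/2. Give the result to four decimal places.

The +ħ/2 outcome corresponds to |↑⟩. Its amplitude in |ψ⟩ is -1/√26.
P = |-1|² / 26 = 1/26.

0.0385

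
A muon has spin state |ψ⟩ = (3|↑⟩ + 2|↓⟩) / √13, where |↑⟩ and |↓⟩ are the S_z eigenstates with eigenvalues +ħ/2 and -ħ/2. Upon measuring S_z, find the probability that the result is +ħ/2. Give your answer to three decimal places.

The +ħ/2 outcome corresponds to |↑⟩. Its amplitude in |ψ⟩ is 3/√13.
P = |3|² / 13 = 9/13.

0.692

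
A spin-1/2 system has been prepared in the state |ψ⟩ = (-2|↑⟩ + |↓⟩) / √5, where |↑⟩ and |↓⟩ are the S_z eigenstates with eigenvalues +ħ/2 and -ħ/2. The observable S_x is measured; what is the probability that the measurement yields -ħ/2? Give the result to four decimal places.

|-x⟩ = (|↑⟩ - |↓⟩)/√2, so ⟨-x|ψ⟩ = (-3) / (√2·√5).
P = |-3|² / 10 = 9/10.

0.9000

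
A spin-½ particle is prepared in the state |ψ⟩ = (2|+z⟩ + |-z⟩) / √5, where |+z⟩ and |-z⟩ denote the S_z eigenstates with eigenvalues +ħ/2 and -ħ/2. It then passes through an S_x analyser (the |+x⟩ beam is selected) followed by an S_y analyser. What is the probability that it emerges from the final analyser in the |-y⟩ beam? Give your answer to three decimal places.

0.450

First analyser (S_x): P(|+x⟩) = |⟨+x|ψ⟩|² = 9/10.
After stage 1 the state is |+x⟩; P(|-y⟩) = |⟨-y|+x⟩|² = 1/2.
Joint probability = 9/10 × 1/2 = 0.450.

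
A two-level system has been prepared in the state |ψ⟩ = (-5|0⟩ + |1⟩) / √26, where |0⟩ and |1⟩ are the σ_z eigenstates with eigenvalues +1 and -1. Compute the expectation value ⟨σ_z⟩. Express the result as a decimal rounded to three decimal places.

⟨σ_z⟩ = |a|² - |b|² divided by |a|²+|b|², with a, b the |0⟩, |1⟩ amplitudes.
= (25 - 1)/26 = 24/26.

0.923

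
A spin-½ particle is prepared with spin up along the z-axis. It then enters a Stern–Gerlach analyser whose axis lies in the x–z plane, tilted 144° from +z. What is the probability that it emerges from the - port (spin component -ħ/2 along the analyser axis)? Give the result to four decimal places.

For spin-½, the probability of finding spin-up along an axis at angle θ to the initial spin direction is cos²(θ/2); spin-down is sin²(θ/2).
θ = 144°, so P = sin²(72°) ≈ 0.9045.

0.9045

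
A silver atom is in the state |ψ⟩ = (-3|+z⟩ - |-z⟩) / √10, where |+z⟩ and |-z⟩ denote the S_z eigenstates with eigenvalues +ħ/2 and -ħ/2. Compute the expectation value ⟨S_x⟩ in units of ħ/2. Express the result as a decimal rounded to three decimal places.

0.600

⟨σ_x⟩ = 2 Re(a* b)/(|a|²+|b|²) with a = -3, b = -1.
a* b = 3, so ⟨σ_x⟩ = 6/10.
⟨S_x⟩ = (ħ/2)·⟨σ_x⟩.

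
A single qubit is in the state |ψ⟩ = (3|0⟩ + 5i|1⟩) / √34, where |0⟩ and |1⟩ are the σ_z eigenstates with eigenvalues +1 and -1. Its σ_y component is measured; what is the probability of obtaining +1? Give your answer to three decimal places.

|+y⟩ = (|0⟩ + i|1⟩)/√2, so ⟨+y|ψ⟩ = (8) / (√2·√34).
P = |8|² / 68 = 64/68.

0.941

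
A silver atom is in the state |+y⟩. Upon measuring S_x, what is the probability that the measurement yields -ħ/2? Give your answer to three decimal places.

In the S_z basis, |+y⟩ = (|+z⟩ + i|-z⟩)/√2 and |-x⟩ = (|+z⟩ - |-z⟩)/√2.
|⟨-x|+y⟩|² = 1/2.

0.500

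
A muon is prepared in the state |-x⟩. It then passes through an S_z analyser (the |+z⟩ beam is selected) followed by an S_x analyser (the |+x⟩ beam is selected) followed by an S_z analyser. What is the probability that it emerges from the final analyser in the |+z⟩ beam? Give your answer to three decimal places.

First analyser (S_z): from |-x⟩, P(|+z⟩) = 1/2.
After stage 1 the state is |+z⟩; P(|+x⟩) = |⟨+x|+z⟩|² = 1/2.
After stage 2 the state is |+x⟩; P(|+z⟩) = |⟨+z|+x⟩|² = 1/2.
Joint probability = 1/2 × 1/2 × 1/2 = 0.125.

0.125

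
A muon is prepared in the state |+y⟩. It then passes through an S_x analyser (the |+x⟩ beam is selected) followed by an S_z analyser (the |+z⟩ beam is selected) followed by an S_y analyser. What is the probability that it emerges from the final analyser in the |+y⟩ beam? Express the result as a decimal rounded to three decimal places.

First analyser (S_x): from |+y⟩, P(|+x⟩) = 1/2.
After stage 1 the state is |+x⟩; P(|+z⟩) = |⟨+z|+x⟩|² = 1/2.
After stage 2 the state is |+z⟩; P(|+y⟩) = |⟨+y|+z⟩|² = 1/2.
Joint probability = 1/2 × 1/2 × 1/2 = 0.125.

0.125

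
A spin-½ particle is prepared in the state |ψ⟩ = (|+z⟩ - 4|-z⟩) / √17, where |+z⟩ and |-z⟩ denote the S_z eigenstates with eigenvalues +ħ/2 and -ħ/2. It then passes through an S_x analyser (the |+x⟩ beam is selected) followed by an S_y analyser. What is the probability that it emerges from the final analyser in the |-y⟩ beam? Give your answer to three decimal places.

First analyser (S_x): P(|+x⟩) = |⟨+x|ψ⟩|² = 9/34.
After stage 1 the state is |+x⟩; P(|-y⟩) = |⟨-y|+x⟩|² = 1/2.
Joint probability = 9/34 × 1/2 = 0.132.

0.132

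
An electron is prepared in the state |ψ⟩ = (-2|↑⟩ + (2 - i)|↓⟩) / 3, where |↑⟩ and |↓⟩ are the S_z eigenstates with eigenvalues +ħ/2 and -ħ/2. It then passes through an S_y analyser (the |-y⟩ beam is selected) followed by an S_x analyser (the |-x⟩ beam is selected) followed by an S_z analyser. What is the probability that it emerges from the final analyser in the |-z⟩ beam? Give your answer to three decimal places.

First analyser (S_y): P(|-y⟩) = |⟨-y|ψ⟩|² = 5/18.
After stage 1 the state is |-y⟩; P(|-x⟩) = |⟨-x|-y⟩|² = 1/2.
After stage 2 the state is |-x⟩; P(|-z⟩) = |⟨-z|-x⟩|² = 1/2.
Joint probability = 5/18 × 1/2 × 1/2 = 0.069.

0.069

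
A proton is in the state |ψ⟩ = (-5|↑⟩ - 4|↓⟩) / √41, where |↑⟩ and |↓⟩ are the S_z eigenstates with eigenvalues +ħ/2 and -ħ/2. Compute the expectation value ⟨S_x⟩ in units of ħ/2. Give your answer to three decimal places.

0.976

⟨σ_x⟩ = 2 Re(a* b)/(|a|²+|b|²) with a = -5, b = -4.
a* b = 20, so ⟨σ_x⟩ = 40/41.
⟨S_x⟩ = (ħ/2)·⟨σ_x⟩.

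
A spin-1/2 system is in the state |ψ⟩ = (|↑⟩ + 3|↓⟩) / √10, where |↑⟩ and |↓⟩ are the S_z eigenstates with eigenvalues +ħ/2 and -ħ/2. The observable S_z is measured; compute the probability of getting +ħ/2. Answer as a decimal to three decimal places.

0.100

The +ħ/2 outcome corresponds to |↑⟩. Its amplitude in |ψ⟩ is 1/√10.
P = |1|² / 10 = 1/10.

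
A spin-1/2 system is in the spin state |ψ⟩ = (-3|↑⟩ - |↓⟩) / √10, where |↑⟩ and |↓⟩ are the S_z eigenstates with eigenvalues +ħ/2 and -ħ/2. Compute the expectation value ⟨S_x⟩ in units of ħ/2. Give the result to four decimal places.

0.6000

⟨σ_x⟩ = 2 Re(a* b)/(|a|²+|b|²) with a = -3, b = -1.
a* b = 3, so ⟨σ_x⟩ = 6/10.
⟨S_x⟩ = (ħ/2)·⟨σ_x⟩.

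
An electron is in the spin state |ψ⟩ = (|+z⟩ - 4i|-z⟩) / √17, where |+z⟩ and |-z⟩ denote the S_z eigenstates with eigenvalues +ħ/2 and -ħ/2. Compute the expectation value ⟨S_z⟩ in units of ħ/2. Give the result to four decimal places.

⟨σ_z⟩ = |a|² - |b|² divided by |a|²+|b|², with a, b the |+z⟩, |-z⟩ amplitudes.
= (1 - 16)/17 = -15/17.
⟨S_z⟩ = (ħ/2)·⟨σ_z⟩.

-0.8824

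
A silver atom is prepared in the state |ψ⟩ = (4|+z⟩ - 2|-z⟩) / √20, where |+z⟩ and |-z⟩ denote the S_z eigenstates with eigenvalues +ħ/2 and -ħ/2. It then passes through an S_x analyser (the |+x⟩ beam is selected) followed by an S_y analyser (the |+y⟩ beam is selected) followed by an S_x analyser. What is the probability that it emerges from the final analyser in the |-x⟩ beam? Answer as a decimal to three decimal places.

First analyser (S_x): P(|+x⟩) = |⟨+x|ψ⟩|² = 4/40.
After stage 1 the state is |+x⟩; P(|+y⟩) = |⟨+y|+x⟩|² = 1/2.
After stage 2 the state is |+y⟩; P(|-x⟩) = |⟨-x|+y⟩|² = 1/2.
Joint probability = 4/40 × 1/2 × 1/2 = 0.025.

0.025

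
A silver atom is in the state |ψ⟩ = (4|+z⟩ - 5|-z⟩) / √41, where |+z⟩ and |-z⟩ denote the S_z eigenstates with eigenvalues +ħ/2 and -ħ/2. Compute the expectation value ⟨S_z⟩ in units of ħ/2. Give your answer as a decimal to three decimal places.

-0.220

⟨σ_z⟩ = |a|² - |b|² divided by |a|²+|b|², with a, b the |+z⟩, |-z⟩ amplitudes.
= (16 - 25)/41 = -9/41.
⟨S_z⟩ = (ħ/2)·⟨σ_z⟩.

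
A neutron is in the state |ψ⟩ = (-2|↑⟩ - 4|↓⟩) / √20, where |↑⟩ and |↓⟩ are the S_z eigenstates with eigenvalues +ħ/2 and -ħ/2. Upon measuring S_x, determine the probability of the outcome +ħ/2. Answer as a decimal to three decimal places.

|+x⟩ = (|↑⟩ + |↓⟩)/√2, so ⟨+x|ψ⟩ = (-6) / (√2·√20).
P = |-6|² / 40 = 36/40.

0.900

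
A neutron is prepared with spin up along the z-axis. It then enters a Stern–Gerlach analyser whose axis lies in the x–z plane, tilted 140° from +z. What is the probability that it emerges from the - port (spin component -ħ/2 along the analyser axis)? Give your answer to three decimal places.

For spin-½, the probability of finding spin-up along an axis at angle θ to the initial spin direction is cos²(θ/2); spin-down is sin²(θ/2).
θ = 140°, so P = sin²(70°) ≈ 0.883.

0.883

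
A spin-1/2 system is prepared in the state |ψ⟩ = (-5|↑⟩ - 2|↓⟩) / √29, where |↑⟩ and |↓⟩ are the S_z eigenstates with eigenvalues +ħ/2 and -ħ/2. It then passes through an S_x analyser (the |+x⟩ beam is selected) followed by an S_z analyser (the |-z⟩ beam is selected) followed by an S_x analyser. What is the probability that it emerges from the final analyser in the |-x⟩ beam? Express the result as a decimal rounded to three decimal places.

First analyser (S_x): P(|+x⟩) = |⟨+x|ψ⟩|² = 49/58.
After stage 1 the state is |+x⟩; P(|-z⟩) = |⟨-z|+x⟩|² = 1/2.
After stage 2 the state is |-z⟩; P(|-x⟩) = |⟨-x|-z⟩|² = 1/2.
Joint probability = 49/58 × 1/2 × 1/2 = 0.211.

0.211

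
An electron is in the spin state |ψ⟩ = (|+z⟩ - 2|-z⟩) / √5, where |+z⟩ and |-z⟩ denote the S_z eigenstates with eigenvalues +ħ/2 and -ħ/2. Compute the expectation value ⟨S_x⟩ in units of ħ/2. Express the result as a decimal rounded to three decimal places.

-0.800

⟨σ_x⟩ = 2 Re(a* b)/(|a|²+|b|²) with a = 1, b = -2.
a* b = -2, so ⟨σ_x⟩ = -4/5.
⟨S_x⟩ = (ħ/2)·⟨σ_x⟩.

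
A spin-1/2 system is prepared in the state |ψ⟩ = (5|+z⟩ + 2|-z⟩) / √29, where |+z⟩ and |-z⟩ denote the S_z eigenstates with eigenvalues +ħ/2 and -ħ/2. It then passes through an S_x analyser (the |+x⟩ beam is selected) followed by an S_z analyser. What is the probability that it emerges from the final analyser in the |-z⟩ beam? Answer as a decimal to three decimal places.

First analyser (S_x): P(|+x⟩) = |⟨+x|ψ⟩|² = 49/58.
After stage 1 the state is |+x⟩; P(|-z⟩) = |⟨-z|+x⟩|² = 1/2.
Joint probability = 49/58 × 1/2 = 0.422.

0.422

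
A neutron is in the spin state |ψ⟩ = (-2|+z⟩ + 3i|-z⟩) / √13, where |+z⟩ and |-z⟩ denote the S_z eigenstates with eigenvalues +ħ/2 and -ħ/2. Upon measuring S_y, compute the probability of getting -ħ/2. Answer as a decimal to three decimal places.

0.962

|-y⟩ = (|+z⟩ - i|-z⟩)/√2, so ⟨-y|ψ⟩ = (-5) / (√2·√13).
P = |-5|² / 26 = 25/26.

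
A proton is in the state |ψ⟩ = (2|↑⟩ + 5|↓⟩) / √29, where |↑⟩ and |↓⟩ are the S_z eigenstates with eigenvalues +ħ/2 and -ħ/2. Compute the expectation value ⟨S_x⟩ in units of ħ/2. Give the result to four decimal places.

0.6897

⟨σ_x⟩ = 2 Re(a* b)/(|a|²+|b|²) with a = 2, b = 5.
a* b = 10, so ⟨σ_x⟩ = 20/29.
⟨S_x⟩ = (ħ/2)·⟨σ_x⟩.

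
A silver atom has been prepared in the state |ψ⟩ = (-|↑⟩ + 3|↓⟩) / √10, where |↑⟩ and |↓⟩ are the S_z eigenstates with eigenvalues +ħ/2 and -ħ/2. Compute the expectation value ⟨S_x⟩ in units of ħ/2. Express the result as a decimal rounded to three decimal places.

⟨σ_x⟩ = 2 Re(a* b)/(|a|²+|b|²) with a = -1, b = 3.
a* b = -3, so ⟨σ_x⟩ = -6/10.
⟨S_x⟩ = (ħ/2)·⟨σ_x⟩.

-0.600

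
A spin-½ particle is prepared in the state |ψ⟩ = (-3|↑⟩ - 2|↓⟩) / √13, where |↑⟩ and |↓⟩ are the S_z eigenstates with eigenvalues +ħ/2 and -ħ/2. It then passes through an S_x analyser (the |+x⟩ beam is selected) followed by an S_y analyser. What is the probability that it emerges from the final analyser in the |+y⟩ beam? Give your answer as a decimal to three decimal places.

First analyser (S_x): P(|+x⟩) = |⟨+x|ψ⟩|² = 25/26.
After stage 1 the state is |+x⟩; P(|+y⟩) = |⟨+y|+x⟩|² = 1/2.
Joint probability = 25/26 × 1/2 = 0.481.

0.481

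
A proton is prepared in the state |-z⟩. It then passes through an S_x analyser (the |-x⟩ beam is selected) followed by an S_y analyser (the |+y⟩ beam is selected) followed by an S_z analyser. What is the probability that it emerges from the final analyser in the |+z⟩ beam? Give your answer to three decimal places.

0.125

First analyser (S_x): from |-z⟩, P(|-x⟩) = 1/2.
After stage 1 the state is |-x⟩; P(|+y⟩) = |⟨+y|-x⟩|² = 1/2.
After stage 2 the state is |+y⟩; P(|+z⟩) = |⟨+z|+y⟩|² = 1/2.
Joint probability = 1/2 × 1/2 × 1/2 = 0.125.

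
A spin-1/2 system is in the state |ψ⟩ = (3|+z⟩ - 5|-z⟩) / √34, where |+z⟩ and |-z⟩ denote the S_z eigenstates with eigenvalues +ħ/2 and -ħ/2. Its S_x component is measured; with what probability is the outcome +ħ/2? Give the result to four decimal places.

|+x⟩ = (|+z⟩ + |-z⟩)/√2, so ⟨+x|ψ⟩ = (-2) / (√2·√34).
P = |-2|² / 68 = 4/68.

0.0588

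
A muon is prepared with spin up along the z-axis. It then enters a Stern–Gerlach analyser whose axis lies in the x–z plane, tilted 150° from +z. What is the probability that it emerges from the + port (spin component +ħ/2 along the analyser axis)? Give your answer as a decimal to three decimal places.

For spin-½, the probability of finding spin-up along an axis at angle θ to the initial spin direction is cos²(θ/2); spin-down is sin²(θ/2).
θ = 150°, so P = cos²(75°) ≈ 0.067.

0.067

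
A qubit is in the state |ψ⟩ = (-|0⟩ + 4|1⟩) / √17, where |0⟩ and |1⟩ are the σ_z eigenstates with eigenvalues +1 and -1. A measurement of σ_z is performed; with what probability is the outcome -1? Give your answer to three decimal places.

0.941

The -1 outcome corresponds to |1⟩. Its amplitude in |ψ⟩ is 4/√17.
P = |4|² / 17 = 16/17.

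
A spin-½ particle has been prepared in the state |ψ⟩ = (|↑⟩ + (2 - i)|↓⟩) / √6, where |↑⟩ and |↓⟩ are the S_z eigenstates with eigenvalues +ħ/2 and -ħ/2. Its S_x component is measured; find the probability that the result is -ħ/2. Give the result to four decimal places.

0.1667

|-x⟩ = (|↑⟩ - |↓⟩)/√2, so ⟨-x|ψ⟩ = (-1 + i) / (√2·√6).
P = |-1 + i|² / 12 = 2/12.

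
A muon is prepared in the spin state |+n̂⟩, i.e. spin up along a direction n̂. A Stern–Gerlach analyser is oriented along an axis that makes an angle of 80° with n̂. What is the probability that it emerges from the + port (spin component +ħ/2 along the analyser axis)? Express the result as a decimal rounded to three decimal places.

0.587

For spin-½, the probability of finding spin-up along an axis at angle θ to the initial spin direction is cos²(θ/2); spin-down is sin²(θ/2).
θ = 80°, so P = cos²(40°) ≈ 0.587.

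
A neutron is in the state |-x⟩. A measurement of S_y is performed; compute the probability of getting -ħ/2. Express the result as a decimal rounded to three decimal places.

0.500

In the S_z basis, |-x⟩ = (|↑⟩ - |↓⟩)/√2 and |-y⟩ = (|↑⟩ - i|↓⟩)/√2.
|⟨-y|-x⟩|² = 1/2.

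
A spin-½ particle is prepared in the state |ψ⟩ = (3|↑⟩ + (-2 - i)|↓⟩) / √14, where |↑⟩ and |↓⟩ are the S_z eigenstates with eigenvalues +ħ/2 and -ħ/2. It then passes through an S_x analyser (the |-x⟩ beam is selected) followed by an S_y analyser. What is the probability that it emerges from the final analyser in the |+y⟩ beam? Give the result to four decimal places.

First analyser (S_x): P(|-x⟩) = |⟨-x|ψ⟩|² = 26/28.
After stage 1 the state is |-x⟩; P(|+y⟩) = |⟨+y|-x⟩|² = 1/2.
Joint probability = 26/28 × 1/2 = 0.4643.

0.4643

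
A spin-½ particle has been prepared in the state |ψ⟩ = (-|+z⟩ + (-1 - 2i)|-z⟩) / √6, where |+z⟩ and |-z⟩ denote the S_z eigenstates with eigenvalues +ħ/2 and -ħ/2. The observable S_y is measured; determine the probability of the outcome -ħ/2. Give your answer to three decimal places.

0.167

|-y⟩ = (|+z⟩ - i|-z⟩)/√2, so ⟨-y|ψ⟩ = (1 - i) / (√2·√6).
P = |1 - i|² / 12 = 2/12.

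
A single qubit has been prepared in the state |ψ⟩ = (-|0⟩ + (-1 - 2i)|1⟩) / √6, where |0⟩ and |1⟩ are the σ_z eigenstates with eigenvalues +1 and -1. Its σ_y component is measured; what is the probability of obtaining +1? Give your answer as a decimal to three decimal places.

0.833

|+y⟩ = (|0⟩ + i|1⟩)/√2, so ⟨+y|ψ⟩ = (-3 + i) / (√2·√6).
P = |-3 + i|² / 12 = 10/12.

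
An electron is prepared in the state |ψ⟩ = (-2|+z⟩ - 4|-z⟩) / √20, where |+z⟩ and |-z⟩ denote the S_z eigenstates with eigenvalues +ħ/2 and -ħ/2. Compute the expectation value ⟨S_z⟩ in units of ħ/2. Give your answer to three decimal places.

⟨σ_z⟩ = |a|² - |b|² divided by |a|²+|b|², with a, b the |+z⟩, |-z⟩ amplitudes.
= (4 - 16)/20 = -12/20.
⟨S_z⟩ = (ħ/2)·⟨σ_z⟩.

-0.600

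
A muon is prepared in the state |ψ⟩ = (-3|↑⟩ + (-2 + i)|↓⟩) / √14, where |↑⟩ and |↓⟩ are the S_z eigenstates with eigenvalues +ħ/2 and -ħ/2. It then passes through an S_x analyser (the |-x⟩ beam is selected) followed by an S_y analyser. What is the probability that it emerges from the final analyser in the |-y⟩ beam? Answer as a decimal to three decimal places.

0.036

First analyser (S_x): P(|-x⟩) = |⟨-x|ψ⟩|² = 2/28.
After stage 1 the state is |-x⟩; P(|-y⟩) = |⟨-y|-x⟩|² = 1/2.
Joint probability = 2/28 × 1/2 = 0.036.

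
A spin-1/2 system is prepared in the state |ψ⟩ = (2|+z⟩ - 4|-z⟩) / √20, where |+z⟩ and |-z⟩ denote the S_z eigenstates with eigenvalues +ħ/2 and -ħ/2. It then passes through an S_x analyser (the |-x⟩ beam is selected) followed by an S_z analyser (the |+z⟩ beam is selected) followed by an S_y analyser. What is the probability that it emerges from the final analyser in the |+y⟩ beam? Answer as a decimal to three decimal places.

First analyser (S_x): P(|-x⟩) = |⟨-x|ψ⟩|² = 36/40.
After stage 1 the state is |-x⟩; P(|+z⟩) = |⟨+z|-x⟩|² = 1/2.
After stage 2 the state is |+z⟩; P(|+y⟩) = |⟨+y|+z⟩|² = 1/2.
Joint probability = 36/40 × 1/2 × 1/2 = 0.225.

0.225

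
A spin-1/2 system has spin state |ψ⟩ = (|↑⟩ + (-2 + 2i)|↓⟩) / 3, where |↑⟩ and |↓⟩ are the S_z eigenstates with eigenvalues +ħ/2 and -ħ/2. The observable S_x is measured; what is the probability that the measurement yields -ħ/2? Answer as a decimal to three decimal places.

|-x⟩ = (|↑⟩ - |↓⟩)/√2, so ⟨-x|ψ⟩ = (3 - 2i) / (√2·3).
P = |3 - 2i|² / 18 = 13/18.

0.722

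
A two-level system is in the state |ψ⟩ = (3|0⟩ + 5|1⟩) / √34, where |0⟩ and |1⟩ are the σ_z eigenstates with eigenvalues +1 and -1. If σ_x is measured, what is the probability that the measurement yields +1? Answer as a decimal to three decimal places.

|+x⟩ = (|0⟩ + |1⟩)/√2, so ⟨+x|ψ⟩ = (8) / (√2·√34).
P = |8|² / 68 = 64/68.

0.941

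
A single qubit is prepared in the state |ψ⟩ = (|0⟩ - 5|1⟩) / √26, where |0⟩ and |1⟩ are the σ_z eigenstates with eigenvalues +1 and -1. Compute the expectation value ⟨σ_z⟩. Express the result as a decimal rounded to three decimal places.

⟨σ_z⟩ = |a|² - |b|² divided by |a|²+|b|², with a, b the |0⟩, |1⟩ amplitudes.
= (1 - 25)/26 = -24/26.

-0.923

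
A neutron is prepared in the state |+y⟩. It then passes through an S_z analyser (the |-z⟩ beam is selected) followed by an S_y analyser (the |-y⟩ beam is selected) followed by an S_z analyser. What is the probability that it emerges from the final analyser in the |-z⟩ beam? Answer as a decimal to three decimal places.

0.125

First analyser (S_z): from |+y⟩, P(|-z⟩) = 1/2.
After stage 1 the state is |-z⟩; P(|-y⟩) = |⟨-y|-z⟩|² = 1/2.
After stage 2 the state is |-y⟩; P(|-z⟩) = |⟨-z|-y⟩|² = 1/2.
Joint probability = 1/2 × 1/2 × 1/2 = 0.125.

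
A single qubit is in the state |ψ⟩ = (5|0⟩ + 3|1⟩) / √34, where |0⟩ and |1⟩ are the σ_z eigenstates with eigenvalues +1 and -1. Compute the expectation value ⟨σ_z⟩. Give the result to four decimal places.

⟨σ_z⟩ = |a|² - |b|² divided by |a|²+|b|², with a, b the |0⟩, |1⟩ amplitudes.
= (25 - 9)/34 = 16/34.

0.4706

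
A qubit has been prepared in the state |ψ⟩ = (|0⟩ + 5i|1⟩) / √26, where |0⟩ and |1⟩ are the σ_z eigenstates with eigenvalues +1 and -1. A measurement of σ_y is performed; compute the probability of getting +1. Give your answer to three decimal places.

|+y⟩ = (|0⟩ + i|1⟩)/√2, so ⟨+y|ψ⟩ = (6) / (√2·√26).
P = |6|² / 52 = 36/52.

0.692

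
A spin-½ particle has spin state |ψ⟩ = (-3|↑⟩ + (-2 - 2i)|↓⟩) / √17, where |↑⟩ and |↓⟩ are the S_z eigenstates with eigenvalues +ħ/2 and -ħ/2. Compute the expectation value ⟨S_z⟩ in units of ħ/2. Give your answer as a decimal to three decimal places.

0.059

⟨σ_z⟩ = |a|² - |b|² divided by |a|²+|b|², with a, b the |↑⟩, |↓⟩ amplitudes.
= (9 - 8)/17 = 1/17.
⟨S_z⟩ = (ħ/2)·⟨σ_z⟩.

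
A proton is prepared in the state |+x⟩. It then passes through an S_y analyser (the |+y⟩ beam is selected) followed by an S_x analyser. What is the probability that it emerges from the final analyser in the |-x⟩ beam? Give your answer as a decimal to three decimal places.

0.250

First analyser (S_y): from |+x⟩, P(|+y⟩) = 1/2.
After stage 1 the state is |+y⟩; P(|-x⟩) = |⟨-x|+y⟩|² = 1/2.
Joint probability = 1/2 × 1/2 = 0.250.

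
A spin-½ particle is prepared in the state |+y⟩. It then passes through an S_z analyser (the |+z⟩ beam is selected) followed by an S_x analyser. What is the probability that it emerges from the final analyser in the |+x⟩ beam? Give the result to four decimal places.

0.2500

First analyser (S_z): from |+y⟩, P(|+z⟩) = 1/2.
After stage 1 the state is |+z⟩; P(|+x⟩) = |⟨+x|+z⟩|² = 1/2.
Joint probability = 1/2 × 1/2 = 0.2500.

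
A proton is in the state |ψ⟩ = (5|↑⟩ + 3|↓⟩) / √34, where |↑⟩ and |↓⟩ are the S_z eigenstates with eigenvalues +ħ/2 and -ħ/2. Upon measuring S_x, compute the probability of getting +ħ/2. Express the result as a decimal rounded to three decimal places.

|+x⟩ = (|↑⟩ + |↓⟩)/√2, so ⟨+x|ψ⟩ = (8) / (√2·√34).
P = |8|² / 68 = 64/68.

0.941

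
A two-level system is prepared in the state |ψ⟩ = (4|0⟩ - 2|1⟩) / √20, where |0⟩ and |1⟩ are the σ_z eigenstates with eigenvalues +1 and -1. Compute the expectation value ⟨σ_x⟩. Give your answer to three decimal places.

⟨σ_x⟩ = 2 Re(a* b)/(|a|²+|b|²) with a = 4, b = -2.
a* b = -8, so ⟨σ_x⟩ = -16/20.

-0.800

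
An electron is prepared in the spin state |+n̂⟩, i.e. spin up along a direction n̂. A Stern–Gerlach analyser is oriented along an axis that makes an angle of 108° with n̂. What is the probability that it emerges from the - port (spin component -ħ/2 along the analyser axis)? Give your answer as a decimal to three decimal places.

For spin-½, the probability of finding spin-up along an axis at angle θ to the initial spin direction is cos²(θ/2); spin-down is sin²(θ/2).
θ = 108°, so P = sin²(54°) ≈ 0.655.

0.655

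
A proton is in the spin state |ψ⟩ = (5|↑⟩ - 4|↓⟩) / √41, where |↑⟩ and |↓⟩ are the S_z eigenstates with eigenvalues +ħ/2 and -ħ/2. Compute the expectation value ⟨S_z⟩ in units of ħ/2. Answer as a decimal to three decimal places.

0.220

⟨σ_z⟩ = |a|² - |b|² divided by |a|²+|b|², with a, b the |↑⟩, |↓⟩ amplitudes.
= (25 - 16)/41 = 9/41.
⟨S_z⟩ = (ħ/2)·⟨σ_z⟩.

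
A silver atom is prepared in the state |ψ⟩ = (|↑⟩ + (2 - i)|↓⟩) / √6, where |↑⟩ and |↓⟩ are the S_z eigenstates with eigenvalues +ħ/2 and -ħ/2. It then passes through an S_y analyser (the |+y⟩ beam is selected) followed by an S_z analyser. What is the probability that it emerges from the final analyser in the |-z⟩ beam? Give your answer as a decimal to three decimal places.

First analyser (S_y): P(|+y⟩) = |⟨+y|ψ⟩|² = 4/12.
After stage 1 the state is |+y⟩; P(|-z⟩) = |⟨-z|+y⟩|² = 1/2.
Joint probability = 4/12 × 1/2 = 0.167.

0.167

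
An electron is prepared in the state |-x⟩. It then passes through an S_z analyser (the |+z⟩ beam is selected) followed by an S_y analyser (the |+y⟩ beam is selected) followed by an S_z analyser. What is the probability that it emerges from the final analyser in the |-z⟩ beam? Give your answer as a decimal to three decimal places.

First analyser (S_z): from |-x⟩, P(|+z⟩) = 1/2.
After stage 1 the state is |+z⟩; P(|+y⟩) = |⟨+y|+z⟩|² = 1/2.
After stage 2 the state is |+y⟩; P(|-z⟩) = |⟨-z|+y⟩|² = 1/2.
Joint probability = 1/2 × 1/2 × 1/2 = 0.125.

0.125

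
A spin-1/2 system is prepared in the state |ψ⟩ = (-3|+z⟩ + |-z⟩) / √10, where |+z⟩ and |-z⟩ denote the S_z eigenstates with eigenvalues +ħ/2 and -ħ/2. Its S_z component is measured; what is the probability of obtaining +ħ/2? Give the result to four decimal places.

0.9000

The +ħ/2 outcome corresponds to |+z⟩. Its amplitude in |ψ⟩ is -3/√10.
P = |-3|² / 10 = 9/10.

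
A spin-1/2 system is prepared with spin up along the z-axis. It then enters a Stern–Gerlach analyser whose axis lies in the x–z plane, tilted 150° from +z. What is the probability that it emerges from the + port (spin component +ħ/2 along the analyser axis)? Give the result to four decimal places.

For spin-½, the probability of finding spin-up along an axis at angle θ to the initial spin direction is cos²(θ/2); spin-down is sin²(θ/2).
θ = 150°, so P = cos²(75°) ≈ 0.0670.

0.0670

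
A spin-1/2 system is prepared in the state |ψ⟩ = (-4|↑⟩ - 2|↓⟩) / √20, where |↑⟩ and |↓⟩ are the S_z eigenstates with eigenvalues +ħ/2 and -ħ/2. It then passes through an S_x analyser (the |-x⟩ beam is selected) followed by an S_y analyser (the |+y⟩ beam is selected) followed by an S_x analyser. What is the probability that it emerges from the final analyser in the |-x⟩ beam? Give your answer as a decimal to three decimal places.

First analyser (S_x): P(|-x⟩) = |⟨-x|ψ⟩|² = 4/40.
After stage 1 the state is |-x⟩; P(|+y⟩) = |⟨+y|-x⟩|² = 1/2.
After stage 2 the state is |+y⟩; P(|-x⟩) = |⟨-x|+y⟩|² = 1/2.
Joint probability = 4/40 × 1/2 × 1/2 = 0.025.

0.025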